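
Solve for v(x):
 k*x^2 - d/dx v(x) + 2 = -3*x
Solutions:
 v(x) = C1 + k*x^3/3 + 3*x^2/2 + 2*x


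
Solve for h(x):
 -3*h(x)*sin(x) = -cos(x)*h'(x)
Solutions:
 h(x) = C1/cos(x)^3


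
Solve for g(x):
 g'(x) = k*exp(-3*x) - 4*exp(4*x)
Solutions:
 g(x) = C1 - k*exp(-3*x)/3 - exp(4*x)


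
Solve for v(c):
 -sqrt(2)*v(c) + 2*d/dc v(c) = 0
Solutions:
 v(c) = C1*exp(sqrt(2)*c/2)


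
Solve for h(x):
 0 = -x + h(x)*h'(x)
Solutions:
 h(x) = -sqrt(C1 + x^2)
 h(x) = sqrt(C1 + x^2)


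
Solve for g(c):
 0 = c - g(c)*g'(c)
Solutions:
 g(c) = -sqrt(C1 + c^2)
 g(c) = sqrt(C1 + c^2)


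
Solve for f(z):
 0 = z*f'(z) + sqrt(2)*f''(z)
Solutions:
 f(z) = C1 + C2*erf(2^(1/4)*z/2)


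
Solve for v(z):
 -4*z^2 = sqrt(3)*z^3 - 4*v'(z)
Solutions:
 v(z) = C1 + sqrt(3)*z^4/16 + z^3/3


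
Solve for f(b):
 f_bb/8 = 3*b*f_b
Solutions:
 f(b) = C1 + C2*erfi(2*sqrt(3)*b)


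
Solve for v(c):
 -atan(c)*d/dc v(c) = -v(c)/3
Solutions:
 v(c) = C1*exp(Integral(1/atan(c), c)/3)


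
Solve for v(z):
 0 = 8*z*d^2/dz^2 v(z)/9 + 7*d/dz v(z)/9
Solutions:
 v(z) = C1 + C2*z^(1/8)


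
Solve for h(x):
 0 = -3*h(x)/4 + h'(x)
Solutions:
 h(x) = C1*exp(3*x/4)


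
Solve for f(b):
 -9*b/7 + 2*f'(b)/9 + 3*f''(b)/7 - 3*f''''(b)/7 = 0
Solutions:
 f(b) = C1 + C2*exp(-b*(3/(sqrt(22) + 7)^(1/3) + (sqrt(22) + 7)^(1/3))/6)*sin(sqrt(3)*b*(-(sqrt(22) + 7)^(1/3) + 3/(sqrt(22) + 7)^(1/3))/6) + C3*exp(-b*(3/(sqrt(22) + 7)^(1/3) + (sqrt(22) + 7)^(1/3))/6)*cos(sqrt(3)*b*(-(sqrt(22) + 7)^(1/3) + 3/(sqrt(22) + 7)^(1/3))/6) + C4*exp(b*((sqrt(22) + 7)^(-1/3) + (sqrt(22) + 7)^(1/3)/3)) + 81*b^2/28 - 2187*b/196


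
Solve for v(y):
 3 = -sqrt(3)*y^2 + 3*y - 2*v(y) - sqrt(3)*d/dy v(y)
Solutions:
 v(y) = C1*exp(-2*sqrt(3)*y/3) - sqrt(3)*y^2/2 + 3*y - 3*sqrt(3)/2 - 3/2


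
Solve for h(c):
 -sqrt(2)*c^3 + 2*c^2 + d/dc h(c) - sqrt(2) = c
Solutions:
 h(c) = C1 + sqrt(2)*c^4/4 - 2*c^3/3 + c^2/2 + sqrt(2)*c


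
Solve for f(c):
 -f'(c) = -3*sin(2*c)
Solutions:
 f(c) = C1 - 3*cos(2*c)/2


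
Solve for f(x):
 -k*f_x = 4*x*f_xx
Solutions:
 f(x) = C1 + x^(1 - re(k)/4)*(C2*sin(log(x)*Abs(im(k))/4) + C3*cos(log(x)*im(k)/4))


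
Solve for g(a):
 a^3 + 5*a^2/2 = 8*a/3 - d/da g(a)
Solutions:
 g(a) = C1 - a^4/4 - 5*a^3/6 + 4*a^2/3


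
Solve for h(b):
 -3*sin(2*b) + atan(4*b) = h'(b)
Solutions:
 h(b) = C1 + b*atan(4*b) - log(16*b^2 + 1)/8 + 3*cos(2*b)/2


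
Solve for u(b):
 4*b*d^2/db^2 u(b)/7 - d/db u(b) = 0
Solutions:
 u(b) = C1 + C2*b^(11/4)


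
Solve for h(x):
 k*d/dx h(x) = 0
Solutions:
 h(x) = C1


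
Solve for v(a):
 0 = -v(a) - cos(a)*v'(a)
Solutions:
 v(a) = C1*sqrt(sin(a) - 1)/sqrt(sin(a) + 1)


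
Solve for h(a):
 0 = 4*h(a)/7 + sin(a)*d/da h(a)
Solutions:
 h(a) = C1*(cos(a) + 1)^(2/7)/(cos(a) - 1)^(2/7)


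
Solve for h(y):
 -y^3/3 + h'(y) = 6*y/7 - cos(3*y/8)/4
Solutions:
 h(y) = C1 + y^4/12 + 3*y^2/7 - 2*sin(3*y/8)/3


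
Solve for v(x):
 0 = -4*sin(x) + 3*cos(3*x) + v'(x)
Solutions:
 v(x) = C1 - sin(3*x) - 4*cos(x)


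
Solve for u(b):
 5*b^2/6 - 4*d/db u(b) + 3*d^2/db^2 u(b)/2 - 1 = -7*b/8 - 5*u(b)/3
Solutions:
 u(b) = C1*exp(b*(4 - sqrt(6))/3) + C2*exp(b*(sqrt(6) + 4)/3) - b^2/2 - 117*b/40 - 138/25


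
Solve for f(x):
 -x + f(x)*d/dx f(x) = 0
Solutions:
 f(x) = -sqrt(C1 + x^2)
 f(x) = sqrt(C1 + x^2)


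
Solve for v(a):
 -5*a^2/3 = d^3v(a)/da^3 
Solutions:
 v(a) = C1 + C2*a + C3*a^2 - a^5/36


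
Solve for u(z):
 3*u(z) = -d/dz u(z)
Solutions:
 u(z) = C1*exp(-3*z)


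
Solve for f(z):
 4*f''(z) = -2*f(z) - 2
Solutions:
 f(z) = C1*sin(sqrt(2)*z/2) + C2*cos(sqrt(2)*z/2) - 1


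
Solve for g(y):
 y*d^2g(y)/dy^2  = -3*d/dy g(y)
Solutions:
 g(y) = C1 + C2/y^2


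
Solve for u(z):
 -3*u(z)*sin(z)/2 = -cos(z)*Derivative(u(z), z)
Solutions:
 u(z) = C1/cos(z)^(3/2)


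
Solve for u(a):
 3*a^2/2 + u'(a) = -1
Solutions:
 u(a) = C1 - a^3/2 - a


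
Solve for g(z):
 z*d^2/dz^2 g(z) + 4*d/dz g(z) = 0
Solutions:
 g(z) = C1 + C2/z^3


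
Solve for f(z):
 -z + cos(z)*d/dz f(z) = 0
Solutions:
 f(z) = C1 + Integral(z/cos(z), z)


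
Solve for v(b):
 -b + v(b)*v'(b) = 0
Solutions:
 v(b) = -sqrt(C1 + b^2)
 v(b) = sqrt(C1 + b^2)


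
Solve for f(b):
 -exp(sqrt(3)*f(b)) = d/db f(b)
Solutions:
 f(b) = sqrt(3)*(2*log(1/(C1 + b)) - log(3))/6


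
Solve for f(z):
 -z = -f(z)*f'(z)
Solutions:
 f(z) = -sqrt(C1 + z^2)
 f(z) = sqrt(C1 + z^2)


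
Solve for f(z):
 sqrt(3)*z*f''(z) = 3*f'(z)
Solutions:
 f(z) = C1 + C2*z^(1 + sqrt(3))


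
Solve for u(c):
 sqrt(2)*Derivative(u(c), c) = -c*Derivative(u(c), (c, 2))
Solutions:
 u(c) = C1 + C2*c^(1 - sqrt(2))


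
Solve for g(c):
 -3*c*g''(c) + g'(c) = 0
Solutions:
 g(c) = C1 + C2*c^(4/3)


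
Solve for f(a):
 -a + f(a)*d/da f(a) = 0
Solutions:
 f(a) = -sqrt(C1 + a^2)
 f(a) = sqrt(C1 + a^2)


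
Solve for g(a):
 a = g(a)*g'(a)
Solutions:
 g(a) = -sqrt(C1 + a^2)
 g(a) = sqrt(C1 + a^2)


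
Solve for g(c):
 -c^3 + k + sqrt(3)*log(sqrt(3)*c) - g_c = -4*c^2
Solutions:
 g(c) = C1 - c^4/4 + 4*c^3/3 + c*k + sqrt(3)*c*log(c) - sqrt(3)*c + sqrt(3)*c*log(3)/2


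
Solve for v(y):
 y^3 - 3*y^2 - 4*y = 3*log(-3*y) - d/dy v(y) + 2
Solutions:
 v(y) = C1 - y^4/4 + y^3 + 2*y^2 + 3*y*log(-y) + y*(-1 + 3*log(3))


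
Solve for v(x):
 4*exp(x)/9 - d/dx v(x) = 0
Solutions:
 v(x) = C1 + 4*exp(x)/9


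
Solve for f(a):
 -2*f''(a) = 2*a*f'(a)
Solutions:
 f(a) = C1 + C2*erf(sqrt(2)*a/2)


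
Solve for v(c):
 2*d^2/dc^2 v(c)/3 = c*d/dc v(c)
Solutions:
 v(c) = C1 + C2*erfi(sqrt(3)*c/2)


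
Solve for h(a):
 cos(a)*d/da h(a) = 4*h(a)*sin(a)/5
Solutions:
 h(a) = C1/cos(a)^(4/5)


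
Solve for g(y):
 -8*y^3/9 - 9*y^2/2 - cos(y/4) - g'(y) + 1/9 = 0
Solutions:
 g(y) = C1 - 2*y^4/9 - 3*y^3/2 + y/9 - 4*sin(y/4)


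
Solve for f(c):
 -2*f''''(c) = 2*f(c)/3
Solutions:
 f(c) = (C1*sin(sqrt(2)*3^(3/4)*c/6) + C2*cos(sqrt(2)*3^(3/4)*c/6))*exp(-sqrt(2)*3^(3/4)*c/6) + (C3*sin(sqrt(2)*3^(3/4)*c/6) + C4*cos(sqrt(2)*3^(3/4)*c/6))*exp(sqrt(2)*3^(3/4)*c/6)


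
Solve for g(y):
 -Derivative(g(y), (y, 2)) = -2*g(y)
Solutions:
 g(y) = C1*exp(-sqrt(2)*y) + C2*exp(sqrt(2)*y)


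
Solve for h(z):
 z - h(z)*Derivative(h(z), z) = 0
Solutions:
 h(z) = -sqrt(C1 + z^2)
 h(z) = sqrt(C1 + z^2)


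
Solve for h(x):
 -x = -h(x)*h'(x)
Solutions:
 h(x) = -sqrt(C1 + x^2)
 h(x) = sqrt(C1 + x^2)


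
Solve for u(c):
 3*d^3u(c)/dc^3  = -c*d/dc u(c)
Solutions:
 u(c) = C1 + Integral(C2*airyai(-3^(2/3)*c/3) + C3*airybi(-3^(2/3)*c/3), c)


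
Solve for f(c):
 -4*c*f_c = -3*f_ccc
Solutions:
 f(c) = C1 + Integral(C2*airyai(6^(2/3)*c/3) + C3*airybi(6^(2/3)*c/3), c)


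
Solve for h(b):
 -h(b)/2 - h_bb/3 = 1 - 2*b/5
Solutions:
 h(b) = C1*sin(sqrt(6)*b/2) + C2*cos(sqrt(6)*b/2) + 4*b/5 - 2


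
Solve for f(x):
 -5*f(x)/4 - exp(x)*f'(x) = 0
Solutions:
 f(x) = C1*exp(5*exp(-x)/4)


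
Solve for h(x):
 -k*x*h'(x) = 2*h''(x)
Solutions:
 h(x) = Piecewise((-sqrt(pi)*C1*erf(sqrt(k)*x/2)/sqrt(k) - C2, (k > 0) | (k < 0)), (-C1*x - C2, True))


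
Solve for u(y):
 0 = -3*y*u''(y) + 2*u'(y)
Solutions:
 u(y) = C1 + C2*y^(5/3)


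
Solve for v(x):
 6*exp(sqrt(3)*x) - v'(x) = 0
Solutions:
 v(x) = C1 + 2*sqrt(3)*exp(sqrt(3)*x)


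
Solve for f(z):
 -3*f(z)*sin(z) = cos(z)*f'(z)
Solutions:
 f(z) = C1*cos(z)^3


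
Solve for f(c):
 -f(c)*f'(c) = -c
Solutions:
 f(c) = -sqrt(C1 + c^2)
 f(c) = sqrt(C1 + c^2)


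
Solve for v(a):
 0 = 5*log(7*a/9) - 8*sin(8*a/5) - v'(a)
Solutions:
 v(a) = C1 + 5*a*log(a) - 10*a*log(3) - 5*a + 5*a*log(7) + 5*cos(8*a/5)


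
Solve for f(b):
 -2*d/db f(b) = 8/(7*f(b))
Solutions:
 f(b) = -sqrt(C1 - 56*b)/7
 f(b) = sqrt(C1 - 56*b)/7


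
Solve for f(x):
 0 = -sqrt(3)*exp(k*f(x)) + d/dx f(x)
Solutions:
 f(x) = Piecewise((log(-1/(C1*k + sqrt(3)*k*x))/k, Ne(k, 0)), (nan, True))
 f(x) = Piecewise((C1 + sqrt(3)*x, Eq(k, 0)), (nan, True))


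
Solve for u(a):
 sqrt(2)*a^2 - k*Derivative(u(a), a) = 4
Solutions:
 u(a) = C1 + sqrt(2)*a^3/(3*k) - 4*a/k


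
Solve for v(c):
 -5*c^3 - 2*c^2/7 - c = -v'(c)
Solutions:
 v(c) = C1 + 5*c^4/4 + 2*c^3/21 + c^2/2


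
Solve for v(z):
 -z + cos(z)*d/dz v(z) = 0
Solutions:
 v(z) = C1 + Integral(z/cos(z), z)


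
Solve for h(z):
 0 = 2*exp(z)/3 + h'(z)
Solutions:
 h(z) = C1 - 2*exp(z)/3


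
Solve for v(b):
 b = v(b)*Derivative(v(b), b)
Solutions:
 v(b) = -sqrt(C1 + b^2)
 v(b) = sqrt(C1 + b^2)


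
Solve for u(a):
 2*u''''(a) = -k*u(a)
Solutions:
 u(a) = C1*exp(-2^(3/4)*a*(-k)^(1/4)/2) + C2*exp(2^(3/4)*a*(-k)^(1/4)/2) + C3*exp(-2^(3/4)*I*a*(-k)^(1/4)/2) + C4*exp(2^(3/4)*I*a*(-k)^(1/4)/2)


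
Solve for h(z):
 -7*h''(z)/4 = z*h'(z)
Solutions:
 h(z) = C1 + C2*erf(sqrt(14)*z/7)


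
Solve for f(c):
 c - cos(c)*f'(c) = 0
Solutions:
 f(c) = C1 + Integral(c/cos(c), c)


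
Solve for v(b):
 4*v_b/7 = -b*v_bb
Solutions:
 v(b) = C1 + C2*b^(3/7)


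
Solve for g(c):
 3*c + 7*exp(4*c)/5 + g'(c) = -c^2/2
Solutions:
 g(c) = C1 - c^3/6 - 3*c^2/2 - 7*exp(4*c)/20


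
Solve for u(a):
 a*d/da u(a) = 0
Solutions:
 u(a) = C1


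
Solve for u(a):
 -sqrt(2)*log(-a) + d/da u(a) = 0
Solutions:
 u(a) = C1 + sqrt(2)*a*log(-a) - sqrt(2)*a


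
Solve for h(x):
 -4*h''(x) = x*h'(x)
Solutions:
 h(x) = C1 + C2*erf(sqrt(2)*x/4)


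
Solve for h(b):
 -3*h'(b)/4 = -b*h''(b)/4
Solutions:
 h(b) = C1 + C2*b^4


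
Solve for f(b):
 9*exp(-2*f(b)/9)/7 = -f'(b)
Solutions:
 f(b) = 9*log(-sqrt(C1 - 9*b)) - 9*log(21) + 9*log(14)/2
 f(b) = 9*log(C1 - 9*b)/2 - 9*log(21) + 9*log(14)/2


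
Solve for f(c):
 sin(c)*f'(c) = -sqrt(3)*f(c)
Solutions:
 f(c) = C1*(cos(c) + 1)^(sqrt(3)/2)/(cos(c) - 1)^(sqrt(3)/2)


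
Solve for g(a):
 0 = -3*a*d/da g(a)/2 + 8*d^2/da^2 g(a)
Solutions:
 g(a) = C1 + C2*erfi(sqrt(6)*a/8)


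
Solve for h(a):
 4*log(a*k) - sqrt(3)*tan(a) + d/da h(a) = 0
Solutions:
 h(a) = C1 - 4*a*log(a*k) + 4*a - sqrt(3)*log(cos(a))


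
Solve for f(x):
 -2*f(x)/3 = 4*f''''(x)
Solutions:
 f(x) = (C1*sin(2^(1/4)*3^(3/4)*x/6) + C2*cos(2^(1/4)*3^(3/4)*x/6))*exp(-2^(1/4)*3^(3/4)*x/6) + (C3*sin(2^(1/4)*3^(3/4)*x/6) + C4*cos(2^(1/4)*3^(3/4)*x/6))*exp(2^(1/4)*3^(3/4)*x/6)


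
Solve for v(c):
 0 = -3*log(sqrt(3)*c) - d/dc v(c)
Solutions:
 v(c) = C1 - 3*c*log(c) - 3*c*log(3)/2 + 3*c


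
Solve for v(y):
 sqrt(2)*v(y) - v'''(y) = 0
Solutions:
 v(y) = C3*exp(2^(1/6)*y) + (C1*sin(2^(1/6)*sqrt(3)*y/2) + C2*cos(2^(1/6)*sqrt(3)*y/2))*exp(-2^(1/6)*y/2)


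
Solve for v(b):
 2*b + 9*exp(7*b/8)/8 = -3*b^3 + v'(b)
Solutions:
 v(b) = C1 + 3*b^4/4 + b^2 + 9*exp(7*b/8)/7


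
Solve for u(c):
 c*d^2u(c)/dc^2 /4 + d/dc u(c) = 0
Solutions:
 u(c) = C1 + C2/c^3


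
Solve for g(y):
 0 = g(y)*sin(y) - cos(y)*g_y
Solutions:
 g(y) = C1/cos(y)


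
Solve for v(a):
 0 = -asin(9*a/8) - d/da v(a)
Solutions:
 v(a) = C1 - a*asin(9*a/8) - sqrt(64 - 81*a^2)/9


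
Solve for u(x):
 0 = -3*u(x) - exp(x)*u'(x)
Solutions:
 u(x) = C1*exp(3*exp(-x))


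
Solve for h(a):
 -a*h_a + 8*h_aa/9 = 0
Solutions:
 h(a) = C1 + C2*erfi(3*a/4)


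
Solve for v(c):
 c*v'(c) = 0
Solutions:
 v(c) = C1


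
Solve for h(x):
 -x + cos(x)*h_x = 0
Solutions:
 h(x) = C1 + Integral(x/cos(x), x)


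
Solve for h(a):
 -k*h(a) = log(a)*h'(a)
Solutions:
 h(a) = C1*exp(-k*li(a))


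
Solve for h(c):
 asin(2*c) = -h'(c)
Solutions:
 h(c) = C1 - c*asin(2*c) - sqrt(1 - 4*c^2)/2


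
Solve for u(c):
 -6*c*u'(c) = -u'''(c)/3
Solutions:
 u(c) = C1 + Integral(C2*airyai(18^(1/3)*c) + C3*airybi(18^(1/3)*c), c)


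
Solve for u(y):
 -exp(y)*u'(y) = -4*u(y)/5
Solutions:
 u(y) = C1*exp(-4*exp(-y)/5)


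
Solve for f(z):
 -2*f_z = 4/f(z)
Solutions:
 f(z) = -sqrt(C1 - 4*z)
 f(z) = sqrt(C1 - 4*z)


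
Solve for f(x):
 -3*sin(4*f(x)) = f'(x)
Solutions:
 f(x) = -acos((-C1 - exp(24*x))/(C1 - exp(24*x)))/4 + pi/2
 f(x) = acos((-C1 - exp(24*x))/(C1 - exp(24*x)))/4


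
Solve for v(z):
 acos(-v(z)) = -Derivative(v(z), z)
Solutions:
 Integral(1/acos(-_y), (_y, v(z))) = C1 - z


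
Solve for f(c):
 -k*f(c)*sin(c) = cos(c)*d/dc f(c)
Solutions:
 f(c) = C1*exp(k*log(cos(c)))


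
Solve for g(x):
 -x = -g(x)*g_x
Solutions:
 g(x) = -sqrt(C1 + x^2)
 g(x) = sqrt(C1 + x^2)


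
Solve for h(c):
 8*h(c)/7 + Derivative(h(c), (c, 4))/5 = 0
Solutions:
 h(c) = (C1*sin(10^(1/4)*7^(3/4)*c/7) + C2*cos(10^(1/4)*7^(3/4)*c/7))*exp(-10^(1/4)*7^(3/4)*c/7) + (C3*sin(10^(1/4)*7^(3/4)*c/7) + C4*cos(10^(1/4)*7^(3/4)*c/7))*exp(10^(1/4)*7^(3/4)*c/7)


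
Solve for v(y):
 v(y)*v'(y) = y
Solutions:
 v(y) = -sqrt(C1 + y^2)
 v(y) = sqrt(C1 + y^2)


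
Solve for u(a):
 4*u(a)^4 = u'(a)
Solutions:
 u(a) = (-1/(C1 + 12*a))^(1/3)
 u(a) = (-1/(C1 + 4*a))^(1/3)*(-3^(2/3) - 3*3^(1/6)*I)/6
 u(a) = (-1/(C1 + 4*a))^(1/3)*(-3^(2/3) + 3*3^(1/6)*I)/6


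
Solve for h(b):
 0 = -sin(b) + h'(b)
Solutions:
 h(b) = C1 - cos(b)


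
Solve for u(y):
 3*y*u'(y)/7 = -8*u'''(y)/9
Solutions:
 u(y) = C1 + Integral(C2*airyai(-3*7^(2/3)*y/14) + C3*airybi(-3*7^(2/3)*y/14), y)


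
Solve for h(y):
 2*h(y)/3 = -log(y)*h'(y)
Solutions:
 h(y) = C1*exp(-2*li(y)/3)


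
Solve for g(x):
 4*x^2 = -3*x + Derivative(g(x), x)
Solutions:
 g(x) = C1 + 4*x^3/3 + 3*x^2/2


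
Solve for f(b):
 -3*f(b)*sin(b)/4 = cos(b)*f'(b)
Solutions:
 f(b) = C1*cos(b)^(3/4)


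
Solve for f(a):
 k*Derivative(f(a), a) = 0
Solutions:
 f(a) = C1


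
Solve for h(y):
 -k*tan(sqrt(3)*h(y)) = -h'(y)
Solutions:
 h(y) = sqrt(3)*(pi - asin(C1*exp(sqrt(3)*k*y)))/3
 h(y) = sqrt(3)*asin(C1*exp(sqrt(3)*k*y))/3


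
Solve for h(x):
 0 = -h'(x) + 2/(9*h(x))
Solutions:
 h(x) = -sqrt(C1 + 4*x)/3
 h(x) = sqrt(C1 + 4*x)/3


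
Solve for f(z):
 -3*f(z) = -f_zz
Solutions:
 f(z) = C1*exp(-sqrt(3)*z) + C2*exp(sqrt(3)*z)


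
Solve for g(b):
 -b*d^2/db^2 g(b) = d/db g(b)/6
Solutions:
 g(b) = C1 + C2*b^(5/6)


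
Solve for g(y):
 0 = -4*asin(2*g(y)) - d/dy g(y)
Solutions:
 Integral(1/asin(2*_y), (_y, g(y))) = C1 - 4*y


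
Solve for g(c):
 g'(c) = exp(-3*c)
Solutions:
 g(c) = C1 - exp(-3*c)/3


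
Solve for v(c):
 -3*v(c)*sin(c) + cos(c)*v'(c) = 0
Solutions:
 v(c) = C1/cos(c)^3


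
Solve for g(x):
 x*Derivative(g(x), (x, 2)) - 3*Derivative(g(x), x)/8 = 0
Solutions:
 g(x) = C1 + C2*x^(11/8)


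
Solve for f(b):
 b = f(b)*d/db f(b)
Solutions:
 f(b) = -sqrt(C1 + b^2)
 f(b) = sqrt(C1 + b^2)


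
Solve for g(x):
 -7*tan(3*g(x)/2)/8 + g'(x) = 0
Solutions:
 g(x) = -2*asin(C1*exp(21*x/16))/3 + 2*pi/3
 g(x) = 2*asin(C1*exp(21*x/16))/3


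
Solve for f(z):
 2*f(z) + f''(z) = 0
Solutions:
 f(z) = C1*sin(sqrt(2)*z) + C2*cos(sqrt(2)*z)


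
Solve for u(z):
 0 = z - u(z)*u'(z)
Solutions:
 u(z) = -sqrt(C1 + z^2)
 u(z) = sqrt(C1 + z^2)


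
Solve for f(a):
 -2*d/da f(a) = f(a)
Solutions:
 f(a) = C1*exp(-a/2)


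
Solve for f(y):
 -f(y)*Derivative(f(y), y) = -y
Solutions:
 f(y) = -sqrt(C1 + y^2)
 f(y) = sqrt(C1 + y^2)


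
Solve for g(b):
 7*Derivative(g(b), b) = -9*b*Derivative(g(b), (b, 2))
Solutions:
 g(b) = C1 + C2*b^(2/9)


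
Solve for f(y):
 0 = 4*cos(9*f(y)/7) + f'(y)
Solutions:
 4*y - 7*log(sin(9*f(y)/7) - 1)/18 + 7*log(sin(9*f(y)/7) + 1)/18 = C1


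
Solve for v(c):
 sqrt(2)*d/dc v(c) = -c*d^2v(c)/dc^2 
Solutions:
 v(c) = C1 + C2*c^(1 - sqrt(2))


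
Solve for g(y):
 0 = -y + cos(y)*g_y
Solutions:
 g(y) = C1 + Integral(y/cos(y), y)


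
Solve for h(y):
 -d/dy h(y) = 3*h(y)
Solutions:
 h(y) = C1*exp(-3*y)


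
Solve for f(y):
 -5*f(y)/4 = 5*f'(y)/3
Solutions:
 f(y) = C1*exp(-3*y/4)


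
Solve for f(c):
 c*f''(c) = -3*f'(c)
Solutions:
 f(c) = C1 + C2/c^2


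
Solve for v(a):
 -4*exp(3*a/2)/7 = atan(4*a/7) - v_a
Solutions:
 v(a) = C1 + a*atan(4*a/7) + 8*exp(3*a/2)/21 - 7*log(16*a^2 + 49)/8


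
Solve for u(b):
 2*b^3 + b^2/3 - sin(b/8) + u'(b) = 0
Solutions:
 u(b) = C1 - b^4/2 - b^3/9 - 8*cos(b/8)


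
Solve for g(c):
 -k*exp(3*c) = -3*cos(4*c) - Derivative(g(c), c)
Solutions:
 g(c) = C1 + k*exp(3*c)/3 - 3*sin(4*c)/4


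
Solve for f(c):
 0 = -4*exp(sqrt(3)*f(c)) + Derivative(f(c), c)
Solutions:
 f(c) = sqrt(3)*(2*log(-1/(C1 + 4*c)) - log(3))/6


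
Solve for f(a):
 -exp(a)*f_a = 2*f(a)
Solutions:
 f(a) = C1*exp(2*exp(-a))


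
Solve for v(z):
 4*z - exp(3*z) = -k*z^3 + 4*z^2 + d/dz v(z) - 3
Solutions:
 v(z) = C1 + k*z^4/4 - 4*z^3/3 + 2*z^2 + 3*z - exp(3*z)/3


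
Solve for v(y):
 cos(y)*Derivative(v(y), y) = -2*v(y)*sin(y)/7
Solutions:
 v(y) = C1*cos(y)^(2/7)


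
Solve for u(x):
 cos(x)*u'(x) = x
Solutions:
 u(x) = C1 + Integral(x/cos(x), x)


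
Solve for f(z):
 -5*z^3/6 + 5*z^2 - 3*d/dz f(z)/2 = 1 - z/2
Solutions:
 f(z) = C1 - 5*z^4/36 + 10*z^3/9 + z^2/6 - 2*z/3


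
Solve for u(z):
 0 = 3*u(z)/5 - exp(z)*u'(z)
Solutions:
 u(z) = C1*exp(-3*exp(-z)/5)


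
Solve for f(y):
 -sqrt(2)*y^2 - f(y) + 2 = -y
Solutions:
 f(y) = -sqrt(2)*y^2 + y + 2


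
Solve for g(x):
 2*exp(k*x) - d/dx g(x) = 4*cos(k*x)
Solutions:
 g(x) = C1 + 2*exp(k*x)/k - 4*sin(k*x)/k


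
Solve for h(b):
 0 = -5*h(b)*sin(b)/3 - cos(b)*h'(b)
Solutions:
 h(b) = C1*cos(b)^(5/3)


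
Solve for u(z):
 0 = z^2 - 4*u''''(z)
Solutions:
 u(z) = C1 + C2*z + C3*z^2 + C4*z^3 + z^6/1440


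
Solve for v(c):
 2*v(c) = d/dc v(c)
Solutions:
 v(c) = C1*exp(2*c)


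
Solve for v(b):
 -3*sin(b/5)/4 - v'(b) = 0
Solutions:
 v(b) = C1 + 15*cos(b/5)/4


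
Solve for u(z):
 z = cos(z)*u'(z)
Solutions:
 u(z) = C1 + Integral(z/cos(z), z)


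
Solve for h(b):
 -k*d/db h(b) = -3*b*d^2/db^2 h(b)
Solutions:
 h(b) = C1 + b^(re(k)/3 + 1)*(C2*sin(log(b)*Abs(im(k))/3) + C3*cos(log(b)*im(k)/3))


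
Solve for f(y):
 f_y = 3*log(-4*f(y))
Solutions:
 -Integral(1/(log(-_y) + 2*log(2)), (_y, f(y)))/3 = C1 - y


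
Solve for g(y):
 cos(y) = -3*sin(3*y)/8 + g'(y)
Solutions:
 g(y) = C1 + sin(y) - cos(3*y)/8


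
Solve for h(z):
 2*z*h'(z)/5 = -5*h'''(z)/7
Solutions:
 h(z) = C1 + Integral(C2*airyai(-70^(1/3)*z/5) + C3*airybi(-70^(1/3)*z/5), z)


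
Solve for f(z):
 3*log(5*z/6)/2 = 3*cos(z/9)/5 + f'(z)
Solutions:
 f(z) = C1 + 3*z*log(z)/2 - 2*z*log(6) - 3*z/2 + z*log(5) + z*log(30)/2 - 27*sin(z/9)/5


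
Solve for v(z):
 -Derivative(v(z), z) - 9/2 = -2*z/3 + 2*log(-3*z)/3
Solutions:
 v(z) = C1 + z^2/3 - 2*z*log(-z)/3 + z*(-23 - 4*log(3))/6


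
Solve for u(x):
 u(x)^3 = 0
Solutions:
 u(x) = 0


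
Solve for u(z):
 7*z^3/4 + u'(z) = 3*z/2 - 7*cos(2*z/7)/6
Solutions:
 u(z) = C1 - 7*z^4/16 + 3*z^2/4 - 49*sin(2*z/7)/12


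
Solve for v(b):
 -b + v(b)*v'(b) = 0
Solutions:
 v(b) = -sqrt(C1 + b^2)
 v(b) = sqrt(C1 + b^2)


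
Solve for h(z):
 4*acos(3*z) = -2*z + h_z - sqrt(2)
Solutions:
 h(z) = C1 + z^2 + 4*z*acos(3*z) + sqrt(2)*z - 4*sqrt(1 - 9*z^2)/3


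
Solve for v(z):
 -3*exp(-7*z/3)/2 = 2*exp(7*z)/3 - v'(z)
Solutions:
 v(z) = C1 + 2*exp(7*z)/21 - 9*exp(-7*z/3)/14


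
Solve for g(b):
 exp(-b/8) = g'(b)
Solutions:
 g(b) = C1 - 8*exp(-b/8)


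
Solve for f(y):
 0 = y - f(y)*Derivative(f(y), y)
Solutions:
 f(y) = -sqrt(C1 + y^2)
 f(y) = sqrt(C1 + y^2)


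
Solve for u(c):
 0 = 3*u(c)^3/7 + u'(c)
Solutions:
 u(c) = -sqrt(14)*sqrt(-1/(C1 - 3*c))/2
 u(c) = sqrt(14)*sqrt(-1/(C1 - 3*c))/2


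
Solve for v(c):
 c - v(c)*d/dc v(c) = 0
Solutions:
 v(c) = -sqrt(C1 + c^2)
 v(c) = sqrt(C1 + c^2)


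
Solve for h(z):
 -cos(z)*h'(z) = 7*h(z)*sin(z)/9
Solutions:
 h(z) = C1*cos(z)^(7/9)


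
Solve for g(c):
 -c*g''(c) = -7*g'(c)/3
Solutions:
 g(c) = C1 + C2*c^(10/3)


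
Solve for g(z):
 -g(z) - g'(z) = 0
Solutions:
 g(z) = C1*exp(-z)


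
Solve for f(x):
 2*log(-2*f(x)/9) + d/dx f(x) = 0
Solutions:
 Integral(1/(log(-_y) - 2*log(3) + log(2)), (_y, f(x)))/2 = C1 - x


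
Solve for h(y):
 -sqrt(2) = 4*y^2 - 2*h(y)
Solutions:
 h(y) = 2*y^2 + sqrt(2)/2


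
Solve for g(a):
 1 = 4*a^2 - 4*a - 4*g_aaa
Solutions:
 g(a) = C1 + C2*a + C3*a^2 + a^5/60 - a^4/24 - a^3/24


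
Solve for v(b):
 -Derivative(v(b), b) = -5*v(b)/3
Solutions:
 v(b) = C1*exp(5*b/3)


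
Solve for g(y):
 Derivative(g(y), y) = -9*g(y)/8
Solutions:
 g(y) = C1*exp(-9*y/8)


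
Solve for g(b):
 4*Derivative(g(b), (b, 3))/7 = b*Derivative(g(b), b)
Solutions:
 g(b) = C1 + Integral(C2*airyai(14^(1/3)*b/2) + C3*airybi(14^(1/3)*b/2), b)


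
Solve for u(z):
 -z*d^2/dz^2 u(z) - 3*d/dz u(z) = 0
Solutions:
 u(z) = C1 + C2/z^2


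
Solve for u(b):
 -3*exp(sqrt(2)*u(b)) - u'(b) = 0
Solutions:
 u(b) = sqrt(2)*(2*log(1/(C1 + 3*b)) - log(2))/4


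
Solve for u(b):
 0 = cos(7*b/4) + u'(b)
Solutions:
 u(b) = C1 - 4*sin(7*b/4)/7


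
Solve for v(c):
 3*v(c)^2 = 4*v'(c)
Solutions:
 v(c) = -4/(C1 + 3*c)


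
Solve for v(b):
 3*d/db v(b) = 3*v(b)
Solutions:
 v(b) = C1*exp(b)


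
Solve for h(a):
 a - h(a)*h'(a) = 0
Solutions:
 h(a) = -sqrt(C1 + a^2)
 h(a) = sqrt(C1 + a^2)


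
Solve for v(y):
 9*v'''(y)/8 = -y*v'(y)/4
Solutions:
 v(y) = C1 + Integral(C2*airyai(-6^(1/3)*y/3) + C3*airybi(-6^(1/3)*y/3), y)


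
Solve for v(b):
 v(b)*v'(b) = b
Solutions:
 v(b) = -sqrt(C1 + b^2)
 v(b) = sqrt(C1 + b^2)


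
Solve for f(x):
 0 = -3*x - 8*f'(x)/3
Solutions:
 f(x) = C1 - 9*x^2/16


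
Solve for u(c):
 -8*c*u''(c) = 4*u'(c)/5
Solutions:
 u(c) = C1 + C2*c^(9/10)


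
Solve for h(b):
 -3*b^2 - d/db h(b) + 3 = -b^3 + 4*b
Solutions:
 h(b) = C1 + b^4/4 - b^3 - 2*b^2 + 3*b


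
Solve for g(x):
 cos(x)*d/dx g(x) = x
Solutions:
 g(x) = C1 + Integral(x/cos(x), x)


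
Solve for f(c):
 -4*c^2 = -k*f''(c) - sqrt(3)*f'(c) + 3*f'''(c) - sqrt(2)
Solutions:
 f(c) = C1 + C2*exp(c*(k - sqrt(k^2 + 12*sqrt(3)))/6) + C3*exp(c*(k + sqrt(k^2 + 12*sqrt(3)))/6) + 4*sqrt(3)*c^3/9 - 4*c^2*k/3 + 8*sqrt(3)*c*k^2/9 - sqrt(6)*c/3 + 8*c


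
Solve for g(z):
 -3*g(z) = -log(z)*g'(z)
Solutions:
 g(z) = C1*exp(3*li(z))


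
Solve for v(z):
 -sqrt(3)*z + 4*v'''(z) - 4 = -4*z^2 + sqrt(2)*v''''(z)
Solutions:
 v(z) = C1 + C2*z + C3*z^2 + C4*exp(2*sqrt(2)*z) - z^5/60 + z^4*(-2*sqrt(2) + sqrt(3))/96 + z^3*(sqrt(6) + 12)/96


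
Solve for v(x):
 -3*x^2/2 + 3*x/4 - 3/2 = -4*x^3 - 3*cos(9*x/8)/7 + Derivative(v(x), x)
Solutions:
 v(x) = C1 + x^4 - x^3/2 + 3*x^2/8 - 3*x/2 + 8*sin(9*x/8)/21


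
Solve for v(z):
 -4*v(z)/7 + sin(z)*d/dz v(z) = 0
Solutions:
 v(z) = C1*(cos(z) - 1)^(2/7)/(cos(z) + 1)^(2/7)


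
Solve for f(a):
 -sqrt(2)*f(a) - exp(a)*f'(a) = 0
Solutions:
 f(a) = C1*exp(sqrt(2)*exp(-a))


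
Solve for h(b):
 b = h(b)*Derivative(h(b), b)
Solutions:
 h(b) = -sqrt(C1 + b^2)
 h(b) = sqrt(C1 + b^2)


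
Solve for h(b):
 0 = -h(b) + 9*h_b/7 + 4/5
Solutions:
 h(b) = C1*exp(7*b/9) + 4/5


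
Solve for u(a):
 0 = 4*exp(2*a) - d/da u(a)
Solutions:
 u(a) = C1 + 2*exp(2*a)


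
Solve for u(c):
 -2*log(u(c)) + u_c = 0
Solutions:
 li(u(c)) = C1 + 2*c


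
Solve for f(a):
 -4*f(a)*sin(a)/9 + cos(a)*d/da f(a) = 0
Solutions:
 f(a) = C1/cos(a)^(4/9)


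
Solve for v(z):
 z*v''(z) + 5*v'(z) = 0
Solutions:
 v(z) = C1 + C2/z^4


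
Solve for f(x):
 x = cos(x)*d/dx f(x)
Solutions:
 f(x) = C1 + Integral(x/cos(x), x)


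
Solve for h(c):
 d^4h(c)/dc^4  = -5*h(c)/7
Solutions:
 h(c) = (C1*sin(sqrt(2)*5^(1/4)*7^(3/4)*c/14) + C2*cos(sqrt(2)*5^(1/4)*7^(3/4)*c/14))*exp(-sqrt(2)*5^(1/4)*7^(3/4)*c/14) + (C3*sin(sqrt(2)*5^(1/4)*7^(3/4)*c/14) + C4*cos(sqrt(2)*5^(1/4)*7^(3/4)*c/14))*exp(sqrt(2)*5^(1/4)*7^(3/4)*c/14)


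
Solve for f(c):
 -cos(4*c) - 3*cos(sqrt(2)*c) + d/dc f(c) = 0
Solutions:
 f(c) = C1 + sin(4*c)/4 + 3*sqrt(2)*sin(sqrt(2)*c)/2


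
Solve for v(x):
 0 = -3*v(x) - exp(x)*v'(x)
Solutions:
 v(x) = C1*exp(3*exp(-x))


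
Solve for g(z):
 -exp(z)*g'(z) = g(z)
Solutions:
 g(z) = C1*exp(exp(-z))


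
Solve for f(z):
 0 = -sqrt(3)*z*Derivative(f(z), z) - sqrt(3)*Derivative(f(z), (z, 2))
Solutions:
 f(z) = C1 + C2*erf(sqrt(2)*z/2)


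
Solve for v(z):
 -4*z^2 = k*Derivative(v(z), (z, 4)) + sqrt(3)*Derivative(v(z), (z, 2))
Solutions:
 v(z) = C1 + C2*z + C3*exp(-3^(1/4)*z*sqrt(-1/k)) + C4*exp(3^(1/4)*z*sqrt(-1/k)) + 4*k*z^2/3 - sqrt(3)*z^4/9


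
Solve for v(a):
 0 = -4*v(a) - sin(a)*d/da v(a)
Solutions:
 v(a) = C1*(cos(a)^2 + 2*cos(a) + 1)/(cos(a)^2 - 2*cos(a) + 1)


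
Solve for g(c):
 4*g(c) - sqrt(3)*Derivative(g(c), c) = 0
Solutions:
 g(c) = C1*exp(4*sqrt(3)*c/3)


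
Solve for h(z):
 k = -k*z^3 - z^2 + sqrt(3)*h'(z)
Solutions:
 h(z) = C1 + sqrt(3)*k*z^4/12 + sqrt(3)*k*z/3 + sqrt(3)*z^3/9


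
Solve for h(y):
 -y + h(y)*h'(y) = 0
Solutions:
 h(y) = -sqrt(C1 + y^2)
 h(y) = sqrt(C1 + y^2)


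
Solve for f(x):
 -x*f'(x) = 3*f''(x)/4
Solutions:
 f(x) = C1 + C2*erf(sqrt(6)*x/3)


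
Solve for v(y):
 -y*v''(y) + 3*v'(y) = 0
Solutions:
 v(y) = C1 + C2*y^4


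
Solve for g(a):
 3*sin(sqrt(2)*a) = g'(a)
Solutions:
 g(a) = C1 - 3*sqrt(2)*cos(sqrt(2)*a)/2


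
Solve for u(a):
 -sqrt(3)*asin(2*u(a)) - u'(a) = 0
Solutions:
 Integral(1/asin(2*_y), (_y, u(a))) = C1 - sqrt(3)*a


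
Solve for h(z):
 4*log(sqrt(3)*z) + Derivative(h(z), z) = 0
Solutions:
 h(z) = C1 - 4*z*log(z) - z*log(9) + 4*z


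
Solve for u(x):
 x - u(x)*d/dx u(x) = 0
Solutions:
 u(x) = -sqrt(C1 + x^2)
 u(x) = sqrt(C1 + x^2)


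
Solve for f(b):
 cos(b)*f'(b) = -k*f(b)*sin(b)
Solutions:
 f(b) = C1*exp(k*log(cos(b)))


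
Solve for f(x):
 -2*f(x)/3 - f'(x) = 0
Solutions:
 f(x) = C1*exp(-2*x/3)


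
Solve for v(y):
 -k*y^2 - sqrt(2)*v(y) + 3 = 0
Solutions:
 v(y) = sqrt(2)*(-k*y^2 + 3)/2


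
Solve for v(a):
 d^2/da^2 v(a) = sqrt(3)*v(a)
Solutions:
 v(a) = C1*exp(-3^(1/4)*a) + C2*exp(3^(1/4)*a)


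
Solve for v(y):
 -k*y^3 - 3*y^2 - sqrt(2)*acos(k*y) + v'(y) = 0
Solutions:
 v(y) = C1 + k*y^4/4 + y^3 + sqrt(2)*Piecewise((y*acos(k*y) - sqrt(-k^2*y^2 + 1)/k, Ne(k, 0)), (pi*y/2, True))


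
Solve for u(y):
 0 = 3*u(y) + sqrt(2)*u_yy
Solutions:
 u(y) = C1*sin(2^(3/4)*sqrt(3)*y/2) + C2*cos(2^(3/4)*sqrt(3)*y/2)


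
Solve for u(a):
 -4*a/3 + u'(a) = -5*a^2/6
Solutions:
 u(a) = C1 - 5*a^3/18 + 2*a^2/3


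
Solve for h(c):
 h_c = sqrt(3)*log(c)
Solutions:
 h(c) = C1 + sqrt(3)*c*log(c) - sqrt(3)*c


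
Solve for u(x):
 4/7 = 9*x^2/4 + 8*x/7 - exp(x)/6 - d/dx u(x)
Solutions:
 u(x) = C1 + 3*x^3/4 + 4*x^2/7 - 4*x/7 - exp(x)/6


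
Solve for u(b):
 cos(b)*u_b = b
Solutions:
 u(b) = C1 + Integral(b/cos(b), b)


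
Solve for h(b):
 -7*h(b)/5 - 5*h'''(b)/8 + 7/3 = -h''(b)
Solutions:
 h(b) = C1*exp(b*(32*2^(1/3)/(3*sqrt(72345) + 817)^(1/3) + 16 + 2^(2/3)*(3*sqrt(72345) + 817)^(1/3))/30)*sin(2^(1/3)*sqrt(3)*b*(-2^(1/3)*(3*sqrt(72345) + 817)^(1/3) + 32/(3*sqrt(72345) + 817)^(1/3))/30) + C2*exp(b*(32*2^(1/3)/(3*sqrt(72345) + 817)^(1/3) + 16 + 2^(2/3)*(3*sqrt(72345) + 817)^(1/3))/30)*cos(2^(1/3)*sqrt(3)*b*(-2^(1/3)*(3*sqrt(72345) + 817)^(1/3) + 32/(3*sqrt(72345) + 817)^(1/3))/30) + C3*exp(b*(-2^(2/3)*(3*sqrt(72345) + 817)^(1/3) - 32*2^(1/3)/(3*sqrt(72345) + 817)^(1/3) + 8)/15) + 5/3


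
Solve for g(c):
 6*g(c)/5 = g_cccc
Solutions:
 g(c) = C1*exp(-5^(3/4)*6^(1/4)*c/5) + C2*exp(5^(3/4)*6^(1/4)*c/5) + C3*sin(5^(3/4)*6^(1/4)*c/5) + C4*cos(5^(3/4)*6^(1/4)*c/5)


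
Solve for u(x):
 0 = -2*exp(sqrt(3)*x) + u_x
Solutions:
 u(x) = C1 + 2*sqrt(3)*exp(sqrt(3)*x)/3


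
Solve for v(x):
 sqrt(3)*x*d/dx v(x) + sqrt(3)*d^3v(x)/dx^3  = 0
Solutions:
 v(x) = C1 + Integral(C2*airyai(-x) + C3*airybi(-x), x)


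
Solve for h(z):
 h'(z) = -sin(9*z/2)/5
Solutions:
 h(z) = C1 + 2*cos(9*z/2)/45


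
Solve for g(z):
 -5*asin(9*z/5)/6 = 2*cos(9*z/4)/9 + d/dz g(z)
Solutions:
 g(z) = C1 - 5*z*asin(9*z/5)/6 - 5*sqrt(25 - 81*z^2)/54 - 8*sin(9*z/4)/81


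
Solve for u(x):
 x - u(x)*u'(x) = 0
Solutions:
 u(x) = -sqrt(C1 + x^2)
 u(x) = sqrt(C1 + x^2)


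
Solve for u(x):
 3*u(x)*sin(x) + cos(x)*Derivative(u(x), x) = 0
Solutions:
 u(x) = C1*cos(x)^3


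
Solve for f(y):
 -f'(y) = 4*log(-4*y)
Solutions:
 f(y) = C1 - 4*y*log(-y) + 4*y*(1 - 2*log(2))


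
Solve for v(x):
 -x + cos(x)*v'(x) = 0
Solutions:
 v(x) = C1 + Integral(x/cos(x), x)


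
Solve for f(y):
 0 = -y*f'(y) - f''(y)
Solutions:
 f(y) = C1 + C2*erf(sqrt(2)*y/2)


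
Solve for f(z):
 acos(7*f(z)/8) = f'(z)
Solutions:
 Integral(1/acos(7*_y/8), (_y, f(z))) = C1 + z


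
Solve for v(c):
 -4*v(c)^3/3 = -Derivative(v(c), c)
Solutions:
 v(c) = -sqrt(6)*sqrt(-1/(C1 + 4*c))/2
 v(c) = sqrt(6)*sqrt(-1/(C1 + 4*c))/2


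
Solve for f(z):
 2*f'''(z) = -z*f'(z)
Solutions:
 f(z) = C1 + Integral(C2*airyai(-2^(2/3)*z/2) + C3*airybi(-2^(2/3)*z/2), z)


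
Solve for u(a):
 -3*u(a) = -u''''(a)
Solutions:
 u(a) = C1*exp(-3^(1/4)*a) + C2*exp(3^(1/4)*a) + C3*sin(3^(1/4)*a) + C4*cos(3^(1/4)*a)


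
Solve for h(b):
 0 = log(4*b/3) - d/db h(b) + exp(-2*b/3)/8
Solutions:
 h(b) = C1 + b*log(b) + b*(-log(3) - 1 + 2*log(2)) - 3*exp(-2*b/3)/16


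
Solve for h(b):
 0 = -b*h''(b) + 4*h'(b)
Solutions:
 h(b) = C1 + C2*b^5


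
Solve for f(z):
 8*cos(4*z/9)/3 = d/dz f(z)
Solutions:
 f(z) = C1 + 6*sin(4*z/9)


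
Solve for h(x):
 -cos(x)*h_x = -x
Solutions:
 h(x) = C1 + Integral(x/cos(x), x)


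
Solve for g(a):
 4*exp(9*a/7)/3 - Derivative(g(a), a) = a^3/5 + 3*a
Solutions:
 g(a) = C1 - a^4/20 - 3*a^2/2 + 28*exp(9*a/7)/27


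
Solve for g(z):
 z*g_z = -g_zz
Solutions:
 g(z) = C1 + C2*erf(sqrt(2)*z/2)


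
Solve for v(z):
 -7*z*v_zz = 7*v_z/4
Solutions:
 v(z) = C1 + C2*z^(3/4)


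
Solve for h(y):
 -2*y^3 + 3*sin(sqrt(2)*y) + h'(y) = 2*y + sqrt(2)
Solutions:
 h(y) = C1 + y^4/2 + y^2 + sqrt(2)*y + 3*sqrt(2)*cos(sqrt(2)*y)/2


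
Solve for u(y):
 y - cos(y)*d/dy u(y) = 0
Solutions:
 u(y) = C1 + Integral(y/cos(y), y)


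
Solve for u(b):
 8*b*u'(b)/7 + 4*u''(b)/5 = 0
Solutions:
 u(b) = C1 + C2*erf(sqrt(35)*b/7)


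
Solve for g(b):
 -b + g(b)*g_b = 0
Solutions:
 g(b) = -sqrt(C1 + b^2)
 g(b) = sqrt(C1 + b^2)


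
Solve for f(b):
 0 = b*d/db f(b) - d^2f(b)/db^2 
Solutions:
 f(b) = C1 + C2*erfi(sqrt(2)*b/2)


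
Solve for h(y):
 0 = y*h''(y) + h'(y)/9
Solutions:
 h(y) = C1 + C2*y^(8/9)


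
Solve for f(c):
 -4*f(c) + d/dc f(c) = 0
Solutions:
 f(c) = C1*exp(4*c)


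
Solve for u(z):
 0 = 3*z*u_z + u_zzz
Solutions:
 u(z) = C1 + Integral(C2*airyai(-3^(1/3)*z) + C3*airybi(-3^(1/3)*z), z)


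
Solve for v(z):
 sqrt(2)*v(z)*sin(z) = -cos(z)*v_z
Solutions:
 v(z) = C1*cos(z)^(sqrt(2))


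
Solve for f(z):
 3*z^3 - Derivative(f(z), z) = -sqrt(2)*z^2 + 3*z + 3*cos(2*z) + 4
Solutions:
 f(z) = C1 + 3*z^4/4 + sqrt(2)*z^3/3 - 3*z^2/2 - 4*z - 3*sin(2*z)/2


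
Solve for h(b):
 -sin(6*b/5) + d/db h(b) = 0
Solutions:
 h(b) = C1 - 5*cos(6*b/5)/6


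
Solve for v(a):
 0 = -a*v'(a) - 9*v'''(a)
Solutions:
 v(a) = C1 + Integral(C2*airyai(-3^(1/3)*a/3) + C3*airybi(-3^(1/3)*a/3), a)


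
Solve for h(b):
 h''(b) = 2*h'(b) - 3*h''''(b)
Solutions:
 h(b) = C1 + C2*exp(b*(-(9 + sqrt(82))^(1/3) + (9 + sqrt(82))^(-1/3))/6)*sin(sqrt(3)*b*((9 + sqrt(82))^(-1/3) + (9 + sqrt(82))^(1/3))/6) + C3*exp(b*(-(9 + sqrt(82))^(1/3) + (9 + sqrt(82))^(-1/3))/6)*cos(sqrt(3)*b*((9 + sqrt(82))^(-1/3) + (9 + sqrt(82))^(1/3))/6) + C4*exp(-b*(-(9 + sqrt(82))^(1/3) + (9 + sqrt(82))^(-1/3))/3)


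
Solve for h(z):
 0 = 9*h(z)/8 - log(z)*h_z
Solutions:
 h(z) = C1*exp(9*li(z)/8)


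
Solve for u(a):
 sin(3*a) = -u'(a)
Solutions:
 u(a) = C1 + cos(3*a)/3


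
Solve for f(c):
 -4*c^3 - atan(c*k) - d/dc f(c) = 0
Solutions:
 f(c) = C1 - c^4 - Piecewise((c*atan(c*k) - log(c^2*k^2 + 1)/(2*k), Ne(k, 0)), (0, True))


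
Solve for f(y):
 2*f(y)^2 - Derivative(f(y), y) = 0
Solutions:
 f(y) = -1/(C1 + 2*y)


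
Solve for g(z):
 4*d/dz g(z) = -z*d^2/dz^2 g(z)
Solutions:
 g(z) = C1 + C2/z^3


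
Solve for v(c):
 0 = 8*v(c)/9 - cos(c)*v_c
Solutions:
 v(c) = C1*(sin(c) + 1)^(4/9)/(sin(c) - 1)^(4/9)


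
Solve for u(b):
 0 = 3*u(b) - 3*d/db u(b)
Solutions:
 u(b) = C1*exp(b)


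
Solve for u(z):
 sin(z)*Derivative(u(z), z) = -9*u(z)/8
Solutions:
 u(z) = C1*(cos(z) + 1)^(9/16)/(cos(z) - 1)^(9/16)


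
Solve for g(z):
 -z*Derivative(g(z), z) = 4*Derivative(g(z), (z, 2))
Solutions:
 g(z) = C1 + C2*erf(sqrt(2)*z/4)


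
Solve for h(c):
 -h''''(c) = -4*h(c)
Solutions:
 h(c) = C1*exp(-sqrt(2)*c) + C2*exp(sqrt(2)*c) + C3*sin(sqrt(2)*c) + C4*cos(sqrt(2)*c)


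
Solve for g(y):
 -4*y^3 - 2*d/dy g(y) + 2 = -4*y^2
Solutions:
 g(y) = C1 - y^4/2 + 2*y^3/3 + y


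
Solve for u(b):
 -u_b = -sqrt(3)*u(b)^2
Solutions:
 u(b) = -1/(C1 + sqrt(3)*b)


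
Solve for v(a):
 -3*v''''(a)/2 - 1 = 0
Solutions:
 v(a) = C1 + C2*a + C3*a^2 + C4*a^3 - a^4/36


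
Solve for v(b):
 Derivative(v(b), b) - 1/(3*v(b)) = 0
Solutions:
 v(b) = -sqrt(C1 + 6*b)/3
 v(b) = sqrt(C1 + 6*b)/3


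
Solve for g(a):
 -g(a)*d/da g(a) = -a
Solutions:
 g(a) = -sqrt(C1 + a^2)
 g(a) = sqrt(C1 + a^2)


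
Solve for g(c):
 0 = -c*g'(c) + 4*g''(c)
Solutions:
 g(c) = C1 + C2*erfi(sqrt(2)*c/4)


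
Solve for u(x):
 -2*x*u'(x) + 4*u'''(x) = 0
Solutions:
 u(x) = C1 + Integral(C2*airyai(2^(2/3)*x/2) + C3*airybi(2^(2/3)*x/2), x)


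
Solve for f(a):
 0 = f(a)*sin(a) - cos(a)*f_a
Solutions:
 f(a) = C1/cos(a)


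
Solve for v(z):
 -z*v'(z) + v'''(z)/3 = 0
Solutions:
 v(z) = C1 + Integral(C2*airyai(3^(1/3)*z) + C3*airybi(3^(1/3)*z), z)


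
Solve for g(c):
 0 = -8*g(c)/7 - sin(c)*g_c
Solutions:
 g(c) = C1*(cos(c) + 1)^(4/7)/(cos(c) - 1)^(4/7)


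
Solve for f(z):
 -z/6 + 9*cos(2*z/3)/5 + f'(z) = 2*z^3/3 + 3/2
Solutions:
 f(z) = C1 + z^4/6 + z^2/12 + 3*z/2 - 27*sin(2*z/3)/10


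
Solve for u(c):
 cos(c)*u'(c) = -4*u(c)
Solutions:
 u(c) = C1*(sin(c)^2 - 2*sin(c) + 1)/(sin(c)^2 + 2*sin(c) + 1)


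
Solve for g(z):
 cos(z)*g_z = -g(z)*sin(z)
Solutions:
 g(z) = C1*cos(z)


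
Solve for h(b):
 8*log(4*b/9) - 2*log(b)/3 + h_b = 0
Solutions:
 h(b) = C1 - 22*b*log(b)/3 - 16*b*log(2) + 22*b/3 + 16*b*log(3)


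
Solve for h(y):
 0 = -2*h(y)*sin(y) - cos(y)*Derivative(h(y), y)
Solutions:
 h(y) = C1*cos(y)^2


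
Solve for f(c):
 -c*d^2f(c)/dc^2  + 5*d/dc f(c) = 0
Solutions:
 f(c) = C1 + C2*c^6


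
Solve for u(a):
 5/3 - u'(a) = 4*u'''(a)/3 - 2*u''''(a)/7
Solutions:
 u(a) = C1 + C2*exp(a*(-14^(1/3)*(27*sqrt(3865) + 2297)^(1/3) - 56*14^(2/3)/(27*sqrt(3865) + 2297)^(1/3) + 56)/36)*sin(14^(1/3)*sqrt(3)*a*(-(27*sqrt(3865) + 2297)^(1/3) + 56*14^(1/3)/(27*sqrt(3865) + 2297)^(1/3))/36) + C3*exp(a*(-14^(1/3)*(27*sqrt(3865) + 2297)^(1/3) - 56*14^(2/3)/(27*sqrt(3865) + 2297)^(1/3) + 56)/36)*cos(14^(1/3)*sqrt(3)*a*(-(27*sqrt(3865) + 2297)^(1/3) + 56*14^(1/3)/(27*sqrt(3865) + 2297)^(1/3))/36) + C4*exp(a*(56*14^(2/3)/(27*sqrt(3865) + 2297)^(1/3) + 28 + 14^(1/3)*(27*sqrt(3865) + 2297)^(1/3))/18) + 5*a/3


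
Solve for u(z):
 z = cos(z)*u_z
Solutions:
 u(z) = C1 + Integral(z/cos(z), z)


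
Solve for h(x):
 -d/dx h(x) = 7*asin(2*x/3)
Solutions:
 h(x) = C1 - 7*x*asin(2*x/3) - 7*sqrt(9 - 4*x^2)/2


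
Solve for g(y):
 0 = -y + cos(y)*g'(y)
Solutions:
 g(y) = C1 + Integral(y/cos(y), y)


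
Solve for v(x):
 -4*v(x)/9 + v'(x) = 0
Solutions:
 v(x) = C1*exp(4*x/9)


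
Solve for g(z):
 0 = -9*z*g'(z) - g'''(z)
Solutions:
 g(z) = C1 + Integral(C2*airyai(-3^(2/3)*z) + C3*airybi(-3^(2/3)*z), z)


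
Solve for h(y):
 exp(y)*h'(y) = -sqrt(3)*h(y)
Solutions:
 h(y) = C1*exp(sqrt(3)*exp(-y))


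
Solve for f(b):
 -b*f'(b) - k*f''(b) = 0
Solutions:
 f(b) = C1 + C2*sqrt(k)*erf(sqrt(2)*b*sqrt(1/k)/2)


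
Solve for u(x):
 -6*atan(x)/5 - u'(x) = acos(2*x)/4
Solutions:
 u(x) = C1 - x*acos(2*x)/4 - 6*x*atan(x)/5 + sqrt(1 - 4*x^2)/8 + 3*log(x^2 + 1)/5


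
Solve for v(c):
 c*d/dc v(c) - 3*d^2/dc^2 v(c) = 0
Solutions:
 v(c) = C1 + C2*erfi(sqrt(6)*c/6)


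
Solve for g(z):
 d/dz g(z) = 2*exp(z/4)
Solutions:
 g(z) = C1 + 8*exp(z/4)


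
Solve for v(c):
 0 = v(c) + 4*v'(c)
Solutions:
 v(c) = C1*exp(-c/4)


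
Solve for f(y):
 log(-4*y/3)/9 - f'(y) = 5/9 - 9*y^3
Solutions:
 f(y) = C1 + 9*y^4/4 + y*log(-y)/9 + y*(-6 - log(3) + 2*log(2))/9


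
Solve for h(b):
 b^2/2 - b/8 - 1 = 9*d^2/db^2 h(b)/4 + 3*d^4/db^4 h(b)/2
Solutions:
 h(b) = C1 + C2*b + C3*sin(sqrt(6)*b/2) + C4*cos(sqrt(6)*b/2) + b^4/54 - b^3/108 - 10*b^2/27


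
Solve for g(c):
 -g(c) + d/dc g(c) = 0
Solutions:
 g(c) = C1*exp(c)


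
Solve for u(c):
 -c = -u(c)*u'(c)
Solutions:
 u(c) = -sqrt(C1 + c^2)
 u(c) = sqrt(C1 + c^2)


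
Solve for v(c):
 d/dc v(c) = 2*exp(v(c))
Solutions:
 v(c) = log(-1/(C1 + 2*c))


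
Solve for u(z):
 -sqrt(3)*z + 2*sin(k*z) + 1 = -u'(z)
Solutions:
 u(z) = C1 + sqrt(3)*z^2/2 - z + 2*cos(k*z)/k


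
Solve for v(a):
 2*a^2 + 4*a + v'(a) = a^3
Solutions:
 v(a) = C1 + a^4/4 - 2*a^3/3 - 2*a^2


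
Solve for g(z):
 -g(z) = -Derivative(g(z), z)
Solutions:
 g(z) = C1*exp(z)


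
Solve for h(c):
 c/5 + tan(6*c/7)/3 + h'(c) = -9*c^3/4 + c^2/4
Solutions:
 h(c) = C1 - 9*c^4/16 + c^3/12 - c^2/10 + 7*log(cos(6*c/7))/18


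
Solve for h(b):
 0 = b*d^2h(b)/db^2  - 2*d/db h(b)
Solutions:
 h(b) = C1 + C2*b^3


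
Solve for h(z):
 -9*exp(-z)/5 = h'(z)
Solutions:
 h(z) = C1 + 9*exp(-z)/5


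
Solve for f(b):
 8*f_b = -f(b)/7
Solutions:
 f(b) = C1*exp(-b/56)


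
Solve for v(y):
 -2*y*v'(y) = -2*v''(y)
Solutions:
 v(y) = C1 + C2*erfi(sqrt(2)*y/2)


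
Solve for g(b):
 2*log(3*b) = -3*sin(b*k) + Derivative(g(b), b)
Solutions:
 g(b) = C1 + 2*b*log(b) - 2*b + 2*b*log(3) + 3*Piecewise((-cos(b*k)/k, Ne(k, 0)), (0, True))


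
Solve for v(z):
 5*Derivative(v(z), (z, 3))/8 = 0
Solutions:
 v(z) = C1 + C2*z + C3*z^2


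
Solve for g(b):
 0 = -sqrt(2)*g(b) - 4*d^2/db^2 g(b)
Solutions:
 g(b) = C1*sin(2^(1/4)*b/2) + C2*cos(2^(1/4)*b/2)


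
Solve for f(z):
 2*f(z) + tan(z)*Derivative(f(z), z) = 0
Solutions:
 f(z) = C1/sin(z)^2


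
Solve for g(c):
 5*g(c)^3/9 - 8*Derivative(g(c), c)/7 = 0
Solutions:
 g(c) = -6*sqrt(-1/(C1 + 35*c))
 g(c) = 6*sqrt(-1/(C1 + 35*c))


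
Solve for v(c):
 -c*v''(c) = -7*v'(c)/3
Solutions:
 v(c) = C1 + C2*c^(10/3)


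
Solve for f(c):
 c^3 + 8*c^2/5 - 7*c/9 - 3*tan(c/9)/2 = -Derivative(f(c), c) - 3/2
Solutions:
 f(c) = C1 - c^4/4 - 8*c^3/15 + 7*c^2/18 - 3*c/2 - 27*log(cos(c/9))/2


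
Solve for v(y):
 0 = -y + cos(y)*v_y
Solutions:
 v(y) = C1 + Integral(y/cos(y), y)


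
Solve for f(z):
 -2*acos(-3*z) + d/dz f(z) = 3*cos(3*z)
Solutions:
 f(z) = C1 + 2*z*acos(-3*z) + 2*sqrt(1 - 9*z^2)/3 + sin(3*z)


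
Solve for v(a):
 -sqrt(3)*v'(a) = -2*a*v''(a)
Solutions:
 v(a) = C1 + C2*a^(sqrt(3)/2 + 1)


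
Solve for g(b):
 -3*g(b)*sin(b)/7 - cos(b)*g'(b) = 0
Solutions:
 g(b) = C1*cos(b)^(3/7)


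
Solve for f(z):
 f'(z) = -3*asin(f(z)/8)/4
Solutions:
 Integral(1/asin(_y/8), (_y, f(z))) = C1 - 3*z/4
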